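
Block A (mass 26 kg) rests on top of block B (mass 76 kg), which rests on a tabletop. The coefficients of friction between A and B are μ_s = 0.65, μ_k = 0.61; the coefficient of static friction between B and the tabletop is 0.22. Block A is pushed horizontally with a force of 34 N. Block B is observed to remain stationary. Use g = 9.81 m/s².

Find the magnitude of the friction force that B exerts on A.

Between the blocks, N₁ = m_A g = 255.1 N.
So the A–B interface can sustain at most μ_s N₁ = 165.8 N of static friction.
P = 34 N is within that limit, so A and B move together (both at rest); the A–B friction is simply f₁ = P = 34 N.
By Newton's third law B feels 34 N forward from A. With B stationary, the floor's static friction on B balances it: f₂ = 34 N (well within μ_s(m_A+m_B)g = 220.1 N).

f ≈ 34 N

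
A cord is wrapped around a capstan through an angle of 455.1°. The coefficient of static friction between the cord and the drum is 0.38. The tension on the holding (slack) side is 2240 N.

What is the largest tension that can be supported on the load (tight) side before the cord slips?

At impending slip the capstan equation gives T₂/T₁ = e^{μβ} with β in radians.
β = 455.1° × π/180 = 7.943 rad.
e^{μβ} = e^{0.38×7.943} = 20.46.
T₂ = T₁ · e^{μβ} = 2240 × 20.46 = 45800 N.

T_max ≈ 45800 N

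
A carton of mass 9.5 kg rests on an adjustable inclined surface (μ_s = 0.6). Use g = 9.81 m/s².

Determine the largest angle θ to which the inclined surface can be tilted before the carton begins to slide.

At the slip threshold, m g sin θ = μ_s · m g cos θ, so tan θ = μ_s.
θ_max = arctan(0.6) = 31°.

θ_max ≈ 31°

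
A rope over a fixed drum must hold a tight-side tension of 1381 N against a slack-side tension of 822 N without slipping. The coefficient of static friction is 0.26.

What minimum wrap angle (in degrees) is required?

T₂/T₁ = e^{μβ} → β = ln(T₂/T₁)/μ.
β = ln(1381/822)/0.26 = 0.5188/0.26 = 1.995 rad.
In degrees: β = 1.995 × 180/π = 114°.

β_min ≈ 114°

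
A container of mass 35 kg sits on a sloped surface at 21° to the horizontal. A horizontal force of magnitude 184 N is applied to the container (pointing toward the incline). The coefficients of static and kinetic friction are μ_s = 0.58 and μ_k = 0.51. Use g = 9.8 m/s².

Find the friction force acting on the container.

f ≈ 48.9 N (down the incline)

The horizontal push has a component P sin θ into the surface, so N = m g cos θ + P sin θ = 320.2 + 65.94 = 386.2 N.
Along the incline, the net driving force (taking up-slope positive) is P cos θ − m g sin θ = 171.8 − 122.9 = 48.86 N, so equilibrium requires friction f = -48.86 N (down-slope).
The limit of static friction is μ_s N = 224 N.
Since 48.86 N is within the 224 N limit, the container stays put and friction is exactly 48.9 N.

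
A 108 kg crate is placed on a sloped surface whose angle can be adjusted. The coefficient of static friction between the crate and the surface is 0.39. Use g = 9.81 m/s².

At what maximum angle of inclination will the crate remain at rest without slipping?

θ_max ≈ 21.3°

At the slip threshold, m g sin θ = μ_s · m g cos θ, so tan θ = μ_s.
θ_max = arctan(0.39) = 21.3°.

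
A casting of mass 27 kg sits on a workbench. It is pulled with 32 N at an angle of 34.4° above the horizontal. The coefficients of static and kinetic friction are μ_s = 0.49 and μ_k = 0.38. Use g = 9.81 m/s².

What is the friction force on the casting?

The vertical component of P reduces the normal force: N = m g − P sin α = 264.9 − 18.08 = 246.8 N.
Horizontally, friction must balance P cos α = 26.4 N.
μ_s N = 0.49 × 246.8 = 120.9 N.
26.4 ≤ 120.9 N → static; friction equals the required 26.4 N.

f ≈ 26.4 N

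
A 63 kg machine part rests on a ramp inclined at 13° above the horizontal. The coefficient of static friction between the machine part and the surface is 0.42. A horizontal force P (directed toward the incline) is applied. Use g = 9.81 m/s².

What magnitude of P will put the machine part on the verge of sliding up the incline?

At impending motion up the slope, friction acts down-slope at its limit: f = μ_s N.
Perpendicular to the incline: N = m g cos θ + P sin θ.
Along the incline: P cos θ = m g sin θ + μ_s N = m g sin θ + μ_s (m g cos θ + P sin θ).
Solving, P (cos θ − μ_s sin θ) = m g (sin θ + μ_s cos θ), so P = 63×9.81×(sin 13° + 0.42 cos 13°)/(cos 13° − 0.42 sin 13°) = 618×0.6342/0.8799 = 445 N.

P ≈ 445 N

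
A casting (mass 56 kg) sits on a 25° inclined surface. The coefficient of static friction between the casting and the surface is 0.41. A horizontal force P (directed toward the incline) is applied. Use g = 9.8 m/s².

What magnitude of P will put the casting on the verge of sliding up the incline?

P ≈ 595 N

At impending motion up the slope, friction acts down-slope at its limit: f = μ_s N.
Perpendicular to the incline: N = m g cos θ + P sin θ.
Along the incline: P cos θ = m g sin θ + μ_s N = m g sin θ + μ_s (m g cos θ + P sin θ).
Solving, P (cos θ − μ_s sin θ) = m g (sin θ + μ_s cos θ), so P = 56×9.8×(sin 25° + 0.41 cos 25°)/(cos 25° − 0.41 sin 25°) = 549×0.7942/0.733 = 595 N.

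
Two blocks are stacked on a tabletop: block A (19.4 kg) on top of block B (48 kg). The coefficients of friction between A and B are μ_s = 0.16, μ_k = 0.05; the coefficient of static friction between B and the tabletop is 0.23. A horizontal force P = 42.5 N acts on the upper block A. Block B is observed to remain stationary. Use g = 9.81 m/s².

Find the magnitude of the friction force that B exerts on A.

The normal force B exerts on A is simply A's weight, N₁ = 190.3 N.
Maximum static friction on A from B: μ_s N₁ = 0.16×190.3 = 30.45 N.
P = 42.5 N exceeds that limit, so A slips over B and the interface friction becomes kinetic: f₁ = μ_k N₁ = 0.05×190.3 = 9.52 N.
B experiences an equal 9.52 N forward from A (third law). B is in equilibrium, so the floor supplies f₂ = 9.52 N of static friction (limit μ_s(m_A+m_B)g = 152.1 N, not exceeded).

f ≈ 9.52 N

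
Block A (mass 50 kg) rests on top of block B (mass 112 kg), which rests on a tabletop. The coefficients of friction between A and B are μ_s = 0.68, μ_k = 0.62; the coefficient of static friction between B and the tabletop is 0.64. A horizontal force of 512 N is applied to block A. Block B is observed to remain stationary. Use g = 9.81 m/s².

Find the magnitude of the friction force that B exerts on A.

Normal force at the A–B interface: N₁ = m_A g = 490.5 N.
Maximum static friction on A from B: μ_s N₁ = 0.68×490.5 = 333.5 N.
Since P = 512 N > 333.5 N, A slides on B; the A–B friction is kinetic: f₁ = μ_k N₁ = 0.62×490.5 = 304 N.
B experiences an equal 304 N forward from A (third law). B is in equilibrium, so the floor supplies f₂ = 304 N of static friction (limit μ_s(m_A+m_B)g = 1017 N, not exceeded).

f ≈ 304 N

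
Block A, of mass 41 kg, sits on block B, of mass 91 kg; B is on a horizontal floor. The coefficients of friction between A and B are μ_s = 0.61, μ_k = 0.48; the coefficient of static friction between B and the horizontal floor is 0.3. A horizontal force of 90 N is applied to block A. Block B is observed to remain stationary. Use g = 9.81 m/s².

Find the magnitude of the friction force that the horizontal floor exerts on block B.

Between the blocks, N₁ = m_A g = 402.2 N.
So the A–B interface can sustain at most μ_s N₁ = 245.3 N of static friction.
P = 90 N is within that limit, so A and B move together (both at rest); the A–B friction is simply f₁ = P = 90 N.
B experiences an equal 90 N forward from A (third law). B is in equilibrium, so the floor supplies f₂ = 90 N of static friction (limit μ_s(m_A+m_B)g = 388.5 N, not exceeded).

f ≈ 90 N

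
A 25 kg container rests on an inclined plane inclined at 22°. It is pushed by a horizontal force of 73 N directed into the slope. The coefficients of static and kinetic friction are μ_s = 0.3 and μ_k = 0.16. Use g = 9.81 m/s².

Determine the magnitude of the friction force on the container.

The horizontal push has a component P sin θ into the surface, so N = m g cos θ + P sin θ = 227.4 + 27.35 = 254.7 N.
Parallel to the incline: P cos θ − m g sin θ = 67.68 − 91.87 = -24.19 N; the friction needed to balance this is 24.19 N acting up the slope.
Maximum static friction: μ_s N = 0.3 × 254.7 = 76.42 N.
|f_req| = 24.19 ≤ 76.42 N → the container is in equilibrium; friction equals the required value.

f ≈ 24.2 N (up the incline)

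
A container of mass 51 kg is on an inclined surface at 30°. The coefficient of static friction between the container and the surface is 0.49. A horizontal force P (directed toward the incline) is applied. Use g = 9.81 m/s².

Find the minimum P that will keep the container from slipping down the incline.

P_min ≈ 34.1 N

The container tends to slide down (tan θ > μ_s), so at the point of impending slip friction acts up-slope at its limit: f = μ_s N.
Perpendicular to the incline: N = m g cos θ + P sin θ.
Along the incline: P cos θ + μ_s N = m g sin θ, i.e. P cos θ + μ_s (m g cos θ + P sin θ) = m g sin θ.
Solving, P (cos θ + μ_s sin θ) = m g (sin θ − μ_s cos θ), so P = 500×0.07565/1.111 = 34.1 N.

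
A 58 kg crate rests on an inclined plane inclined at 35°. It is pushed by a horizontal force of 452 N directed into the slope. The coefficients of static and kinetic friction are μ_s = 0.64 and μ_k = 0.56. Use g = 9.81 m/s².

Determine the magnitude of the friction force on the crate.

Normal direction: N = m g cos θ + P sin θ = 725.3 N.
Parallel to the incline: P cos θ − m g sin θ = 370.3 − 326.4 = 43.9 N; the friction needed to balance this is 43.9 N acting down the slope.
The limit of static friction is μ_s N = 464.2 N.
|f_req| = 43.9 ≤ 464.2 N → the crate is in equilibrium; friction equals the required value.

f ≈ 43.9 N (down the incline)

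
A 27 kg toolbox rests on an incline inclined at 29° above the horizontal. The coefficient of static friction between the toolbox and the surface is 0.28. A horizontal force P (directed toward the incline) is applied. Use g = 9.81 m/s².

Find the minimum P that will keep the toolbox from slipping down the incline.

P_min ≈ 62.9 N

The toolbox tends to slide down (tan θ > μ_s), so at the point of impending slip friction acts up-slope at its limit: f = μ_s N.
Perpendicular to the incline: N = m g cos θ + P sin θ.
Along the incline: P cos θ + μ_s N = m g sin θ, i.e. P cos θ + μ_s (m g cos θ + P sin θ) = m g sin θ.
Solving, P (cos θ + μ_s sin θ) = m g (sin θ − μ_s cos θ), so P = 265×0.2399/1.01 = 62.9 N.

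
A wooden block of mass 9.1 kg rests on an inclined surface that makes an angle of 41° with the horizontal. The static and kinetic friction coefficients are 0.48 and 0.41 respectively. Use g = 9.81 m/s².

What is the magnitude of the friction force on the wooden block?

f ≈ 27.6 N (up the incline)

Normal force: N = m g cos θ = 9.1 × 9.81 × cos 41° = 67.37 N.
Along the slope the weight component is m g sin θ = 58.57 N; friction must supply exactly this, acting up-slope.
Maximum static friction available: μ_s N = 0.48 × 67.37 = 32.34 N.
Since |58.57| > 32.34 N, static friction cannot hold it; the wooden block slides down the incline and kinetic friction applies: f = μ_k N = 0.41 × 67.37 = 27.6 N.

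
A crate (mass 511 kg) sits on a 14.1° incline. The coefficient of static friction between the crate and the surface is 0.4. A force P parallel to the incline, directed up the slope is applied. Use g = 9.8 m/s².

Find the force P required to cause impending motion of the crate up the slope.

At impending motion up the slope, friction acts down-slope at its limit: f = μ_s N.
P is parallel to the surface, so N = m g cos θ = 4860 N.
Along the incline: P = m g sin θ + μ_s N = 1220 + 0.4×4860 = 3160 N.

P ≈ 3160 N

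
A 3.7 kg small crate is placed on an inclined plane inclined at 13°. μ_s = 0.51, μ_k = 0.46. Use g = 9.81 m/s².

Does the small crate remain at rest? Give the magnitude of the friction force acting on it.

f ≈ 8.17 N

N = m g cos θ = 35.4 N.
Down-slope weight component: m g sin θ = 8.17 N.
μ_s N = 18 N.
8.17 ≤ 18 N, so it stays put; friction = 8.17 N.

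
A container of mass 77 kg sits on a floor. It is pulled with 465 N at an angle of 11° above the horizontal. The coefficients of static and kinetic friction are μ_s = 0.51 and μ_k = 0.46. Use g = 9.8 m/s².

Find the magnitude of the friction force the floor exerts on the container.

Vertical equilibrium gives N = m g − P sin α = 665.9 N.
The horizontal driving force is P cos α = 456.5 N, so equilibrium needs friction f = 456.5 N.
The static-friction limit is μ_s N = 339.6 N.
The required friction exceeds μ_s N, so the container moves and f = μ_k N = 306 N.

f ≈ 306 N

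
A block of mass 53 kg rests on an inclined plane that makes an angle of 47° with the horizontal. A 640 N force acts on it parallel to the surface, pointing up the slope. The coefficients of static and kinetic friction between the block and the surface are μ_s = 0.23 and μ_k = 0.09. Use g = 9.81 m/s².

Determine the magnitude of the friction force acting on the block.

f ≈ 31.9 N (down the incline)

Normal force: N = m g cos θ = 53 × 9.81 × cos 47° = 354.6 N.
For equilibrium along the incline the friction force must supply f = m g sin θ − P = 380.3 − 640 = -259.7 N (positive meaning up-slope).
Maximum static friction available: μ_s N = 0.23 × 354.6 = 81.56 N.
Since |-259.7| > 81.56 N, static friction cannot hold it; the block slides up the incline and kinetic friction applies: f = μ_k N = 0.09 × 354.6 = 31.9 N.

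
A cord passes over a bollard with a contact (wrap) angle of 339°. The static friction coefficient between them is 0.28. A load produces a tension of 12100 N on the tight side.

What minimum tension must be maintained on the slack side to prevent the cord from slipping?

Capstan equation at impending slip: T_tight/T_slack = e^{μβ}.
β = 339° = 5.917 rad; e^{μβ} = e^{0.28×5.917} = 5.242.
T_slack = T_tight / e^{μβ} = 12100 / 5.242 = 2310 N.

T_min ≈ 2310 N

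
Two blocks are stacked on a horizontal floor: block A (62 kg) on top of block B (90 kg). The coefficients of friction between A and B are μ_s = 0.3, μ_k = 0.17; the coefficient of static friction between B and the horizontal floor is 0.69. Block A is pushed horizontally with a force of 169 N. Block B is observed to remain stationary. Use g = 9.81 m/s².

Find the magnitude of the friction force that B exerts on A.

The normal force B exerts on A is simply A's weight, N₁ = 608.2 N.
So the A–B interface can sustain at most μ_s N₁ = 182.5 N of static friction.
Since P = 169 N ≤ 182.5 N, A does not slip on B; friction on A equals P = 169 N.
B experiences an equal 169 N forward from A (third law). B is in equilibrium, so the floor supplies f₂ = 169 N of static friction (limit μ_s(m_A+m_B)g = 1029 N, not exceeded).

f ≈ 169 N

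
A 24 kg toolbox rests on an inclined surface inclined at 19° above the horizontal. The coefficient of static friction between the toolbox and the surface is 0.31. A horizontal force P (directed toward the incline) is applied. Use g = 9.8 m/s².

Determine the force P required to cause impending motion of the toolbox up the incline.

P ≈ 172 N

At impending motion up the slope, friction acts down-slope at its limit: f = μ_s N.
Perpendicular to the incline: N = m g cos θ + P sin θ.
Along the incline: P cos θ = m g sin θ + μ_s N = m g sin θ + μ_s (m g cos θ + P sin θ).
Solving, P (cos θ − μ_s sin θ) = m g (sin θ + μ_s cos θ), so P = 24×9.8×(sin 19° + 0.31 cos 19°)/(cos 19° − 0.31 sin 19°) = 235×0.6187/0.8446 = 172 N.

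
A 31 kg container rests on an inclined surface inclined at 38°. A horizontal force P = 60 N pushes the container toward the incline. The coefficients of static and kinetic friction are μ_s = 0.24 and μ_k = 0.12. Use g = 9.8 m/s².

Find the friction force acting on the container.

The horizontal push has a component P sin θ into the surface, so N = m g cos θ + P sin θ = 239.4 + 36.94 = 276.3 N.
Along the incline, the net driving force (taking up-slope positive) is P cos θ − m g sin θ = 47.28 − 187 = -139.8 N, so equilibrium requires friction f = 139.8 N (up-slope).
Maximum static friction: μ_s N = 0.24 × 276.3 = 66.32 N.
The required 139.8 N exceeds the static limit, so the container slides down-slope and f = μ_k N = 0.12×276.3 = 33.2 N.

f ≈ 33.2 N (up the incline)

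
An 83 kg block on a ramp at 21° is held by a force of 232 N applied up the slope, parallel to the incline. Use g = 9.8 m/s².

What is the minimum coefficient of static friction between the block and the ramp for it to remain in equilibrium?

μ_s,min ≈ 0.0783

N = m g cos θ = 759.4 N.
Friction must make up the shortfall along the incline: f = m g sin θ − P = 291.5 − 232 = 59.5 N.
At the threshold f = μ_s N, so μ_s,min = 59.5/759.4 = 0.0783.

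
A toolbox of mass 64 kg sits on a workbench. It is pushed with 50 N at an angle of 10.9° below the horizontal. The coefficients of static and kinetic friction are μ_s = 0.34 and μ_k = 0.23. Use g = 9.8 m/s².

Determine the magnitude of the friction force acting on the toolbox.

Vertical equilibrium gives N = m g + P sin α = 636.7 N.
The horizontal driving force is P cos α = 49.1 N, so equilibrium needs friction f = 49.1 N.
The static-friction limit is μ_s N = 216.5 N.
49.1 ≤ 216.5 N → static; friction equals the required 49.1 N.

f ≈ 49.1 N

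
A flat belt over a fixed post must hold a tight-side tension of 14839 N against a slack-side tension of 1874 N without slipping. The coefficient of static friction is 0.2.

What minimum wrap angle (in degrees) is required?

β_min ≈ 593°

T₂/T₁ = e^{μβ} → β = ln(T₂/T₁)/μ.
β = ln(14839/1874)/0.2 = 2.069/0.2 = 10.35 rad.
In degrees: β = 10.35 × 180/π = 593°.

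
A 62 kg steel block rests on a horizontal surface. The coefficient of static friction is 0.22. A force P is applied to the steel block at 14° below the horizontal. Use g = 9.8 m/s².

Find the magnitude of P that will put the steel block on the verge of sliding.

N = m g + P sin α (the push presses the steel block into the horizontal surface).
At impending slip, P cos α = μ_s N = μ_s (m g + P sin α).
Solving: P (cos α − μ_s sin α) = μ_s m g → P = 0.22×608/(cos 14° − 0.22 sin 14°) = 134/0.9171 = 146 N.

P ≈ 146 N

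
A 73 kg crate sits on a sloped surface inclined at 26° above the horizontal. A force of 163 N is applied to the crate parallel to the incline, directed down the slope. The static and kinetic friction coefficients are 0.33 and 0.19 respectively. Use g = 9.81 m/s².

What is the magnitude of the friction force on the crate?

f ≈ 122 N (up the incline)

Perpendicular to the surface, N = m g cos θ = 73·9.81·cos 26° = 643.7 N.
The friction needed for equilibrium is m g sin θ + P = 313.9 + 163 = 476.9 N, measured positive up-slope.
Maximum static friction available: μ_s N = 0.33 × 643.7 = 212.4 N.
Since |476.9| > 212.4 N, static friction cannot hold it; the crate slides down the incline and kinetic friction applies: f = μ_k N = 0.19 × 643.7 = 122 N.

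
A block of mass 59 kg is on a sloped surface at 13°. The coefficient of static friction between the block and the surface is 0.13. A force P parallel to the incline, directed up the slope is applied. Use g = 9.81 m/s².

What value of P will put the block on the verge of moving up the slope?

At impending motion up the slope, friction acts down-slope at its limit: f = μ_s N.
P is parallel to the surface, so N = m g cos θ = 564 N.
Along the incline: P = m g sin θ + μ_s N = 130 + 0.13×564 = 204 N.

P ≈ 204 N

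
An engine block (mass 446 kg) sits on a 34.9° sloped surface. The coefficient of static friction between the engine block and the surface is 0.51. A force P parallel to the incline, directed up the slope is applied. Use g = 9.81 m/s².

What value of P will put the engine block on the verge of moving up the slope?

P ≈ 4330 N

At impending motion up the slope, friction acts down-slope at its limit: f = μ_s N.
P is parallel to the surface, so N = m g cos θ = 3590 N.
Along the incline: P = m g sin θ + μ_s N = 2500 + 0.51×3590 = 4330 N.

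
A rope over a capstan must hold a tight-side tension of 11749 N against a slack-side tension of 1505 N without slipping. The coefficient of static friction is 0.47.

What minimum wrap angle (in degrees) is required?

β_min ≈ 251°

T₂/T₁ = e^{μβ} → β = ln(T₂/T₁)/μ.
β = ln(11749/1505)/0.47 = 2.055/0.47 = 4.372 rad.
In degrees: β = 4.372 × 180/π = 251°.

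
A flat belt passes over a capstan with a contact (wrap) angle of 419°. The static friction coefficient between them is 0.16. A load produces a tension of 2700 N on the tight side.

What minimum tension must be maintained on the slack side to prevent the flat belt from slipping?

T_min ≈ 838 N

Capstan equation at impending slip: T_tight/T_slack = e^{μβ}.
β = 419° = 7.313 rad; e^{μβ} = e^{0.16×7.313} = 3.222.
T_slack = T_tight / e^{μβ} = 2700 / 3.222 = 838 N.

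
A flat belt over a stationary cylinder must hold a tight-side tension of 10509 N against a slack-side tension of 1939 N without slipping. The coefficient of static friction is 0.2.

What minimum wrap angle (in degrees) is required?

T₂/T₁ = e^{μβ} → β = ln(T₂/T₁)/μ.
β = ln(10509/1939)/0.2 = 1.69/0.2 = 8.45 rad.
In degrees: β = 8.45 × 180/π = 484°.

β_min ≈ 484°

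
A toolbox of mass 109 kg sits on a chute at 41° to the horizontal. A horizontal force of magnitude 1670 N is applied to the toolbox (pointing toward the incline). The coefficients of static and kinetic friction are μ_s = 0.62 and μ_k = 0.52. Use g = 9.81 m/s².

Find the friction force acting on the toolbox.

f ≈ 559 N (down the incline)

Resolve perpendicular to the incline: N = m g cos θ + P sin θ = 109×9.81×cos 41° + 1670×sin 41° = 1903 N.
Along the incline, the net driving force (taking up-slope positive) is P cos θ − m g sin θ = 1260 − 701.5 = 558.8 N, so equilibrium requires friction f = -558.8 N (down-slope).
The limit of static friction is μ_s N = 1180 N.
Since 558.8 N is within the 1180 N limit, the toolbox stays put and friction is exactly 559 N.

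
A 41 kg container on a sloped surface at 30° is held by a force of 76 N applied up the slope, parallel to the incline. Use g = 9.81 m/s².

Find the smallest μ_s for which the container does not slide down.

μ_s,min ≈ 0.359

N = m g cos θ = 348.3 N.
Friction must make up the shortfall along the incline: f = m g sin θ − P = 201.1 − 76 = 125.1 N.
At the threshold f = μ_s N, so μ_s,min = 125.1/348.3 = 0.359.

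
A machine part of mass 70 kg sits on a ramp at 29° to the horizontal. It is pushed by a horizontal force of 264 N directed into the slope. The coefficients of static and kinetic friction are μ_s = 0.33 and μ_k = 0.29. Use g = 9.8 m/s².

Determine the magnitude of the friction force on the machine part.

f ≈ 102 N (up the incline)

The horizontal push has a component P sin θ into the surface, so N = m g cos θ + P sin θ = 600 + 128 = 728 N.
Along the incline, the net driving force (taking up-slope positive) is P cos θ − m g sin θ = 230.9 − 332.6 = -101.7 N, so equilibrium requires friction f = 101.7 N (up-slope).
The limit of static friction is μ_s N = 240.2 N.
|f_req| = 101.7 ≤ 240.2 N → the machine part is in equilibrium; friction equals the required value.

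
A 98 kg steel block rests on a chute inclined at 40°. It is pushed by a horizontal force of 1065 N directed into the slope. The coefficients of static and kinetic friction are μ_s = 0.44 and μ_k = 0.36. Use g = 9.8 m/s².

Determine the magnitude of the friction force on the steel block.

The horizontal push has a component P sin θ into the surface, so N = m g cos θ + P sin θ = 735.7 + 684.6 = 1420 N.
Along the incline, the net driving force (taking up-slope positive) is P cos θ − m g sin θ = 815.8 − 617.3 = 198.5 N, so equilibrium requires friction f = -198.5 N (down-slope).
The limit of static friction is μ_s N = 624.9 N.
Since 198.5 N is within the 624.9 N limit, the steel block stays put and friction is exactly 199 N.

f ≈ 199 N (down the incline)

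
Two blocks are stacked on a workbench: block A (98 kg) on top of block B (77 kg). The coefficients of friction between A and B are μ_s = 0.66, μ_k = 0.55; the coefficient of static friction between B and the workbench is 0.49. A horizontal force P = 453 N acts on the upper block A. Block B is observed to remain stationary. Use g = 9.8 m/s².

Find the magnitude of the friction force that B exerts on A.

Normal force at the A–B interface: N₁ = m_A g = 960.4 N.
Maximum static friction on A from B: μ_s N₁ = 0.66×960.4 = 633.9 N.
P = 453 N is within that limit, so A and B move together (both at rest); the A–B friction is simply f₁ = P = 453 N.
B experiences an equal 453 N forward from A (third law). B is in equilibrium, so the floor supplies f₂ = 453 N of static friction (limit μ_s(m_A+m_B)g = 840.4 N, not exceeded).

f ≈ 453 N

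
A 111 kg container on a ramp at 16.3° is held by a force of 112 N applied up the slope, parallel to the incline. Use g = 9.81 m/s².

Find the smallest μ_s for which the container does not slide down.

μ_s,min ≈ 0.185

N = m g cos θ = 1045 N.
Friction must make up the shortfall along the incline: f = m g sin θ − P = 305.6 − 112 = 193.6 N.
At the threshold f = μ_s N, so μ_s,min = 193.6/1045 = 0.185.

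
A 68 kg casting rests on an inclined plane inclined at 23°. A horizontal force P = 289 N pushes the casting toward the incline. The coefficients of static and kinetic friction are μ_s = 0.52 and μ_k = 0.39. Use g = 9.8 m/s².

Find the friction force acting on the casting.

Normal direction: N = m g cos θ + P sin θ = 726.3 N.
Along the incline, the net driving force (taking up-slope positive) is P cos θ − m g sin θ = 266 − 260.4 = 5.643 N, so equilibrium requires friction f = -5.643 N (down-slope).
The limit of static friction is μ_s N = 377.7 N.
|f_req| = 5.643 ≤ 377.7 N → the casting is in equilibrium; friction equals the required value.

f ≈ 5.64 N (down the incline)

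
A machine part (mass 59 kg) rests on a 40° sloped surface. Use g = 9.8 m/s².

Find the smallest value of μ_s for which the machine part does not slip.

μ_s,min ≈ 0.839

At the slip threshold m g sin θ = μ_s m g cos θ, so μ_s,min = tan θ.
μ_s,min = tan 40° = 0.839.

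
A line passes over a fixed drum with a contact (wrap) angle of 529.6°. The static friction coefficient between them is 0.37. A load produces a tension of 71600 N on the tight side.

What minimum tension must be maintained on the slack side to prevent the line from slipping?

T_min ≈ 2340 N

Capstan equation at impending slip: T_tight/T_slack = e^{μβ}.
β = 529.6° = 9.243 rad; e^{μβ} = e^{0.37×9.243} = 30.57.
T_slack = T_tight / e^{μβ} = 71600 / 30.57 = 2340 N.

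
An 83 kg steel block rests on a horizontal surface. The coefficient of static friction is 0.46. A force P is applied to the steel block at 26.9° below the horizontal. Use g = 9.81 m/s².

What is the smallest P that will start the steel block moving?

N = m g + P sin α (the push presses the steel block into the horizontal surface).
At impending slip, P cos α = μ_s N = μ_s (m g + P sin α).
Solving: P (cos α − μ_s sin α) = μ_s m g → P = 0.46×814/(cos 26.9° − 0.46 sin 26.9°) = 375/0.6837 = 548 N.

P ≈ 548 N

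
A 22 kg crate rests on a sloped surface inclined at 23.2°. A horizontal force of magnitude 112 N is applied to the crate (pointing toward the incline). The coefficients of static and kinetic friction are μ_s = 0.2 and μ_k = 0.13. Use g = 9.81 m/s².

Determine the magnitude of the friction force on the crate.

f ≈ 17.9 N (down the incline)

The horizontal push has a component P sin θ into the surface, so N = m g cos θ + P sin θ = 198.4 + 44.12 = 242.5 N.
Along the incline, the net driving force (taking up-slope positive) is P cos θ − m g sin θ = 102.9 − 85.02 = 17.92 N, so equilibrium requires friction f = -17.92 N (down-slope).
The limit of static friction is μ_s N = 48.5 N.
|f_req| = 17.92 ≤ 48.5 N → the crate is in equilibrium; friction equals the required value.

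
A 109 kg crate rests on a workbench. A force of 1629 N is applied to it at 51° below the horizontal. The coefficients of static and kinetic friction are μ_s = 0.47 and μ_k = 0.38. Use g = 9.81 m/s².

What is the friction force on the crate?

f ≈ 1030 N

Vertical equilibrium gives N = m g + P sin α = 2335 N.
Horizontally, friction must balance P cos α = 1025 N.
The static-friction limit is μ_s N = 1098 N.
1025 ≤ 1098 N → static; friction equals the required 1030 N.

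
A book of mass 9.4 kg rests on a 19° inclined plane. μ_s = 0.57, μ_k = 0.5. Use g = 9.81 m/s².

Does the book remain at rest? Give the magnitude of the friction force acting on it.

N = m g cos θ = 87.2 N.
Down-slope weight component: m g sin θ = 30 N.
μ_s N = 49.7 N.
30 ≤ 49.7 N, so it stays put; friction = 30 N.

f ≈ 30 N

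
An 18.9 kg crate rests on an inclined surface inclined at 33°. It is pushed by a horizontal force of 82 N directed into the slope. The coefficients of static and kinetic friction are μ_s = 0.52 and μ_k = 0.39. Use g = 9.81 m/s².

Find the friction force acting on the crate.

The horizontal push has a component P sin θ into the surface, so N = m g cos θ + P sin θ = 155.5 + 44.66 = 200.2 N.
Parallel to the incline: P cos θ − m g sin θ = 68.77 − 101 = -32.21 N; the friction needed to balance this is 32.21 N acting up the slope.
The limit of static friction is μ_s N = 104.1 N.
Since 32.21 N is within the 104.1 N limit, the crate stays put and friction is exactly 32.2 N.

f ≈ 32.2 N (up the incline)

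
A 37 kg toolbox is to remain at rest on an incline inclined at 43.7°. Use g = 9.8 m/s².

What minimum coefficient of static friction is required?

At the slip threshold m g sin θ = μ_s m g cos θ, so μ_s,min = tan θ.
μ_s,min = tan 43.7° = 0.956.

μ_s,min ≈ 0.956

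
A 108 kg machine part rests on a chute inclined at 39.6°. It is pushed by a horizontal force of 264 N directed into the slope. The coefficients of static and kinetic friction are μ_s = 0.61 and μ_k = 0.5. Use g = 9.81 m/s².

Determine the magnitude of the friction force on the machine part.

f ≈ 472 N (up the incline)

The horizontal push has a component P sin θ into the surface, so N = m g cos θ + P sin θ = 816.3 + 168.3 = 984.6 N.
Along the incline, the net driving force (taking up-slope positive) is P cos θ − m g sin θ = 203.4 − 675.3 = -471.9 N, so equilibrium requires friction f = 471.9 N (up-slope).
Maximum static friction: μ_s N = 0.61 × 984.6 = 600.6 N.
Since 471.9 N is within the 600.6 N limit, the machine part stays put and friction is exactly 472 N.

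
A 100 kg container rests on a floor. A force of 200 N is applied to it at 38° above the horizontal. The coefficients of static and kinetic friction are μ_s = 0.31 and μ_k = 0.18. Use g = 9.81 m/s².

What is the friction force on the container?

f ≈ 158 N

Vertical equilibrium gives N = m g − P sin α = 857.9 N.
The horizontal driving force is P cos α = 157.6 N, so equilibrium needs friction f = 157.6 N.
The static-friction limit is μ_s N = 265.9 N.
Since 157.6 N does not exceed the limit, the container stays at rest and f = 158 N.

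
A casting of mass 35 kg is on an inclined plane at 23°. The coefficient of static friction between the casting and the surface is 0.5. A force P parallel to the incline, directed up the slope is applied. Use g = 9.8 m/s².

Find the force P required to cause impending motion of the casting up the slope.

P ≈ 292 N

At impending motion up the slope, friction acts down-slope at its limit: f = μ_s N.
P is parallel to the surface, so N = m g cos θ = 316 N.
Along the incline: P = m g sin θ + μ_s N = 134 + 0.5×316 = 292 N.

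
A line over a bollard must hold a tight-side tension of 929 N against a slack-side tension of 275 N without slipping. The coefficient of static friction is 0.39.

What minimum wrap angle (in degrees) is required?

β_min ≈ 179°

T₂/T₁ = e^{μβ} → β = ln(T₂/T₁)/μ.
β = ln(929/275)/0.39 = 1.217/0.39 = 3.121 rad.
In degrees: β = 3.121 × 180/π = 179°.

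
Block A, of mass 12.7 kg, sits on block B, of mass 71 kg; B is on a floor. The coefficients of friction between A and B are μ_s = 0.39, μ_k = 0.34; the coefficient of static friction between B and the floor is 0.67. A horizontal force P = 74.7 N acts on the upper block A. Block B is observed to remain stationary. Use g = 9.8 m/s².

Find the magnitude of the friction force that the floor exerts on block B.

f ≈ 42.3 N

Normal force at the A–B interface: N₁ = m_A g = 124.5 N.
Maximum static friction on A from B: μ_s N₁ = 0.39×124.5 = 48.54 N.
Since P = 74.7 N > 48.54 N, A slides on B; the A–B friction is kinetic: f₁ = μ_k N₁ = 0.34×124.5 = 42.3 N.
By Newton's third law B feels 42.3 N forward from A. With B stationary, the floor's static friction on B balances it: f₂ = 42.3 N (well within μ_s(m_A+m_B)g = 549.6 N).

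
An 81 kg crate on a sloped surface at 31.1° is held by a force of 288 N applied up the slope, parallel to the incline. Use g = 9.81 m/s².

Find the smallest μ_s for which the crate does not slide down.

N = m g cos θ = 680.4 N.
Friction must make up the shortfall along the incline: f = m g sin θ − P = 410.4 − 288 = 122.4 N.
At the threshold f = μ_s N, so μ_s,min = 122.4/680.4 = 0.18.

μ_s,min ≈ 0.18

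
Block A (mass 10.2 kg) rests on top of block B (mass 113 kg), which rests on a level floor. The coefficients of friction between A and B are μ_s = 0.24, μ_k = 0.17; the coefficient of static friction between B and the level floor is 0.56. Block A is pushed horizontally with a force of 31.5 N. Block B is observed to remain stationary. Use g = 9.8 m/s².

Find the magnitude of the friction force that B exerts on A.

The normal force B exerts on A is simply A's weight, N₁ = 99.96 N.
Maximum static friction on A from B: μ_s N₁ = 0.24×99.96 = 23.99 N.
Since P = 31.5 N > 23.99 N, A slides on B; the A–B friction is kinetic: f₁ = μ_k N₁ = 0.17×99.96 = 17 N.
B experiences an equal 17 N forward from A (third law). B is in equilibrium, so the floor supplies f₂ = 17 N of static friction (limit μ_s(m_A+m_B)g = 676.1 N, not exceeded).

f ≈ 17 N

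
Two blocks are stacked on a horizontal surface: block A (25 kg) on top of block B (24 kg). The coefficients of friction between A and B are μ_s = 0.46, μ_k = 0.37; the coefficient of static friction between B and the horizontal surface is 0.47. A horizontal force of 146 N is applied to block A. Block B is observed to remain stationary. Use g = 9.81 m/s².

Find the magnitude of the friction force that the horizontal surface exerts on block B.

f ≈ 90.7 N

Between the blocks, N₁ = m_A g = 245.2 N.
So the A–B interface can sustain at most μ_s N₁ = 112.8 N of static friction.
P = 146 N exceeds that limit, so A slips over B and the interface friction becomes kinetic: f₁ = μ_k N₁ = 0.37×245.2 = 90.7 N.
B experiences an equal 90.7 N forward from A (third law). B is in equilibrium, so the floor supplies f₂ = 90.7 N of static friction (limit μ_s(m_A+m_B)g = 225.9 N, not exceeded).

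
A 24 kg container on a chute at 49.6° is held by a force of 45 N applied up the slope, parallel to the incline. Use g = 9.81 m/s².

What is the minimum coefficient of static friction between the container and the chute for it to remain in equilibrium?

μ_s,min ≈ 0.88

N = m g cos θ = 152.6 N.
Friction must make up the shortfall along the incline: f = m g sin θ − P = 179.3 − 45 = 134.3 N.
At the threshold f = μ_s N, so μ_s,min = 134.3/152.6 = 0.88.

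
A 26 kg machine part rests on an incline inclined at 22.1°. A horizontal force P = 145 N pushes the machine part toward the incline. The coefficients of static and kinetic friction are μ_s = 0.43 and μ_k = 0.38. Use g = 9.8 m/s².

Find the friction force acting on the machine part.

f ≈ 38.5 N (down the incline)

The horizontal push has a component P sin θ into the surface, so N = m g cos θ + P sin θ = 236.1 + 54.55 = 290.6 N.
Along the incline, the net driving force (taking up-slope positive) is P cos θ − m g sin θ = 134.3 − 95.86 = 38.48 N, so equilibrium requires friction f = -38.48 N (down-slope).
The limit of static friction is μ_s N = 125 N.
|f_req| = 38.48 ≤ 125 N → the machine part is in equilibrium; friction equals the required value.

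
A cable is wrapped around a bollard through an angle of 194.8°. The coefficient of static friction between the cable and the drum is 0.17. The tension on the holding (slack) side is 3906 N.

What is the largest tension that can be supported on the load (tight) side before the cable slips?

At impending slip the capstan equation gives T₂/T₁ = e^{μβ} with β in radians.
β = 194.8° × π/180 = 3.4 rad.
e^{μβ} = e^{0.17×3.4} = 1.782.
T₂ = T₁ · e^{μβ} = 3906 × 1.782 = 6960 N.

T_max ≈ 6960 N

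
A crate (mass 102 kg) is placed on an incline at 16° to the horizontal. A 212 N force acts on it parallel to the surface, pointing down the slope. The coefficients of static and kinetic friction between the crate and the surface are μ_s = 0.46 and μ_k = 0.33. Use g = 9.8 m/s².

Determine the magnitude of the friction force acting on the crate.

Perpendicular to the surface, N = m g cos θ = 102·9.8·cos 16° = 960.9 N.
For equilibrium along the incline the friction force must supply f = m g sin θ + P = 275.5 + 212 = 487.5 N (positive meaning up-slope).
Static friction can supply at most μ_s N = 442 N.
|487.5| exceeds 442 N, so the crate slips down-slope; friction is kinetic, f = μ_k N = 0.33×960.9 = 317 N.

f ≈ 317 N (up the incline)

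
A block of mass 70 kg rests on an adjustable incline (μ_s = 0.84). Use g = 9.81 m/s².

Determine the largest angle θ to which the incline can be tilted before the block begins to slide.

θ_max ≈ 40°

At the slip threshold, m g sin θ = μ_s · m g cos θ, so tan θ = μ_s.
θ_max = arctan(0.84) = 40°.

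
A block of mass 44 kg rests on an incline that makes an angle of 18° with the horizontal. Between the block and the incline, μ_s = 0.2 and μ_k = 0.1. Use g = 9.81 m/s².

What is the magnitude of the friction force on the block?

f ≈ 41.1 N (up the incline)

Perpendicular to the surface, N = m g cos θ = 44·9.81·cos 18° = 410.5 N.
Along the slope the weight component is m g sin θ = 133.4 N; friction must supply exactly this, acting up-slope.
The static-friction ceiling is μ_s N = 0.2 × 410.5 = 82.1 N.
|133.4| exceeds 82.1 N, so the block slips down-slope; friction is kinetic, f = μ_k N = 0.1×410.5 = 41.1 N.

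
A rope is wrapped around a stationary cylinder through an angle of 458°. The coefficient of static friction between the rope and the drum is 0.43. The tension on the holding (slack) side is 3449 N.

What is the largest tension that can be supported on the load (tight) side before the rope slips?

At impending slip the capstan equation gives T₂/T₁ = e^{μβ} with β in radians.
β = 458° × π/180 = 7.994 rad.
e^{μβ} = e^{0.43×7.994} = 31.1.
T₂ = T₁ · e^{μβ} = 3449 × 31.1 = 107000 N.

T_max ≈ 107000 N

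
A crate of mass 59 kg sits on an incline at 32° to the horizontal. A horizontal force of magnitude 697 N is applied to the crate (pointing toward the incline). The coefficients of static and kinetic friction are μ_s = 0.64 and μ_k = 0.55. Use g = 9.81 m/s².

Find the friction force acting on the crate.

f ≈ 284 N (down the incline)

Resolve perpendicular to the incline: N = m g cos θ + P sin θ = 59×9.81×cos 32° + 697×sin 32° = 860.2 N.
Along the incline, the net driving force (taking up-slope positive) is P cos θ − m g sin θ = 591.1 − 306.7 = 284.4 N, so equilibrium requires friction f = -284.4 N (down-slope).
Maximum static friction: μ_s N = 0.64 × 860.2 = 550.5 N.
Since 284.4 N is within the 550.5 N limit, the crate stays put and friction is exactly 284 N.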